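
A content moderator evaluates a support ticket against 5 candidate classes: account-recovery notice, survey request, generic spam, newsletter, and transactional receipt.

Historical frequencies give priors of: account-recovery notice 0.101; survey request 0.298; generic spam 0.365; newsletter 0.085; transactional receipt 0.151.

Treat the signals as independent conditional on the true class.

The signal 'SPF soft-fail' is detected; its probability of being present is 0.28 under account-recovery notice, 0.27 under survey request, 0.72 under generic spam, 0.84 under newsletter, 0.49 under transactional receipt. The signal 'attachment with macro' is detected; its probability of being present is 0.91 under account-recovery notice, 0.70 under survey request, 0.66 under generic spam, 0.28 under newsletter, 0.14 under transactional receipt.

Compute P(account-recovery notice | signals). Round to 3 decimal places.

Multiply each prior by the joint likelihood of the signal pattern:
  account-recovery notice: 0.101 × 0.28 × 0.91 = 0.025735
  survey request: 0.298 × 0.27 × 0.70 = 0.056322
  generic spam: 0.365 × 0.72 × 0.66 = 0.17345
  newsletter: 0.085 × 0.84 × 0.28 = 0.019992
  transactional receipt: 0.151 × 0.49 × 0.14 = 0.010359
The unnormalized weights sum to 0.28586.
P(account-recovery notice | evidence) = 0.025735 / 0.28586 ≈ 0.090.

0.090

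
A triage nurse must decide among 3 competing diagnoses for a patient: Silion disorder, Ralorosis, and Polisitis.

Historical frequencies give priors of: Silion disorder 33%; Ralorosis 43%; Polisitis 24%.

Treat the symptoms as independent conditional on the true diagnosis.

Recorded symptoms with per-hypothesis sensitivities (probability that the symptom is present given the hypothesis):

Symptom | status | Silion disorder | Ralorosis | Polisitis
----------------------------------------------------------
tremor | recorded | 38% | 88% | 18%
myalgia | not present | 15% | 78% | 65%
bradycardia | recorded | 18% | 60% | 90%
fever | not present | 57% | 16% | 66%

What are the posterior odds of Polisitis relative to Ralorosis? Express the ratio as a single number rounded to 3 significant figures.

0.110

Posterior odds equal prior odds times the likelihood ratio; only the two competing hypotheses matter (using 1 − P(present | H) for each absent symptom).
  Polisitis: 0.24 × 0.18 × (1 − 0.65) × 0.90 × (1 − 0.66) = 0.0046267
  Ralorosis: 0.43 × 0.88 × (1 − 0.78) × 0.60 × (1 − 0.16) = 0.041957
Odds(Polisitis : Ralorosis) = 0.0046267 / 0.041957 ≈ 0.110.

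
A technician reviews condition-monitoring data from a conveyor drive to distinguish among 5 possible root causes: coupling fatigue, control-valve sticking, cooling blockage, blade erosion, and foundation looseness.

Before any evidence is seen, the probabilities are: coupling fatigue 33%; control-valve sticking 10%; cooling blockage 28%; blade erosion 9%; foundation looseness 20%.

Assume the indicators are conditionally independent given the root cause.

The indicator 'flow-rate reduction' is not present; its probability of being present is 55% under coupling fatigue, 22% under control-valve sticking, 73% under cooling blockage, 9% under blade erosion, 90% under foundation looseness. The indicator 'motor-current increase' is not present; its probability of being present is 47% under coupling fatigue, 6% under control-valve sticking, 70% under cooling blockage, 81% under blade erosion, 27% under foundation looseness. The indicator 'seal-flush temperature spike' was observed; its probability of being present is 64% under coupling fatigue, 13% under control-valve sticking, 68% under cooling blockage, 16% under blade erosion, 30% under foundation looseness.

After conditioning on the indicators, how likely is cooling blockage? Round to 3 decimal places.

Multiply each prior by the joint likelihood of the indicator pattern (using 1 − P(present | H) for each absent indicator):
  coupling fatigue: 0.33 × (1 − 0.55) × (1 − 0.47) × 0.64 = 0.050371
  control-valve sticking: 0.10 × (1 − 0.22) × (1 − 0.06) × 0.13 = 0.0095316
  cooling blockage: 0.28 × (1 − 0.73) × (1 − 0.70) × 0.68 = 0.015422
  blade erosion: 0.09 × (1 − 0.09) × (1 − 0.81) × 0.16 = 0.0024898
  foundation looseness: 0.20 × (1 − 0.90) × (1 − 0.27) × 0.30 = 0.00438
Marginal likelihood of the evidence = 0.082195.
P(cooling blockage | evidence) = 0.015422 / 0.082195 ≈ 0.188.

0.188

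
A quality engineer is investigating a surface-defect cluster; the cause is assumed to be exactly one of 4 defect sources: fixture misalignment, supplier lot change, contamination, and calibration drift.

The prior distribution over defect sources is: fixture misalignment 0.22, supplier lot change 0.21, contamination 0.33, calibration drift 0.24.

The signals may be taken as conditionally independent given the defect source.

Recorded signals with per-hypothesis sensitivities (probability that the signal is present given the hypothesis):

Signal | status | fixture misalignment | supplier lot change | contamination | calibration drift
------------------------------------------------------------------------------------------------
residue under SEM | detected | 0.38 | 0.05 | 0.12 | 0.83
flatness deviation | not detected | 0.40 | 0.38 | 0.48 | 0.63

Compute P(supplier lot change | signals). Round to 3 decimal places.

0.043

For each hypothesis, the unnormalized posterior weight is prior × product of the signal likelihoods (using 1 − P(present | H) for each absent signal):
  fixture misalignment: 0.22 × 0.38 × (1 − 0.40) = 0.05016
  supplier lot change: 0.21 × 0.05 × (1 − 0.38) = 0.00651
  contamination: 0.33 × 0.12 × (1 − 0.48) = 0.020592
  calibration drift: 0.24 × 0.83 × (1 − 0.63) = 0.073704
The unnormalized weights sum to 0.15097.
P(supplier lot change | evidence) = 0.00651 / 0.15097 ≈ 0.043.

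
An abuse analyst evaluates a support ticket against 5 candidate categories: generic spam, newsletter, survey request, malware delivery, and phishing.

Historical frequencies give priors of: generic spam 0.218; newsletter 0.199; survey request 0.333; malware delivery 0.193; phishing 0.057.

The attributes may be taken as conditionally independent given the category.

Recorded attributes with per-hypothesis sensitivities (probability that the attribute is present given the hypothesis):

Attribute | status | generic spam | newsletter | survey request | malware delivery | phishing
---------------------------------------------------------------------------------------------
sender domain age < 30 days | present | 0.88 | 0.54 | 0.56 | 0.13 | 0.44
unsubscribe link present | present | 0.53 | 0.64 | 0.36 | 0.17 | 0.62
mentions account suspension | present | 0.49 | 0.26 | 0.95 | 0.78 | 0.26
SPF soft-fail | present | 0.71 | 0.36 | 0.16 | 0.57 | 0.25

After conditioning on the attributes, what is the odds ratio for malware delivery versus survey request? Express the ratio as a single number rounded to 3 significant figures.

Posterior odds equal prior odds times the likelihood ratio; only the two competing hypotheses matter.
  malware delivery: 0.193 × 0.13 × 0.17 × 0.78 × 0.57 = 0.0018964
  survey request: 0.333 × 0.56 × 0.36 × 0.95 × 0.16 = 0.010204
Posterior odds = 0.0018964 / 0.010204 ≈ 0.186.

0.186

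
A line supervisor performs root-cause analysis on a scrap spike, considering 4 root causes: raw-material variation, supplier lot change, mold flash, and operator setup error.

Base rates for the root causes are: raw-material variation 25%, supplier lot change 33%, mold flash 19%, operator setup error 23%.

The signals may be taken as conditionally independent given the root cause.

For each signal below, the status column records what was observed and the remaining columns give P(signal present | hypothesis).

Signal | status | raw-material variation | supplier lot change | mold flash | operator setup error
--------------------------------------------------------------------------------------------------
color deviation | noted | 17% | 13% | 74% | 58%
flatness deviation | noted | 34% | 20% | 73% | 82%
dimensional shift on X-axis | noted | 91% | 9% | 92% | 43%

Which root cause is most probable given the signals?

By Bayes' rule with conditional independence, the unnormalized weight for each hypothesis is prior × ∏ likelihoods:
  raw-material variation: 0.25 × 0.17 × 0.34 × 0.91 = 0.01315
  supplier lot change: 0.33 × 0.13 × 0.20 × 0.09 = 0.0007722
  mold flash: 0.19 × 0.74 × 0.73 × 0.92 = 0.094427
  operator setup error: 0.23 × 0.58 × 0.82 × 0.43 = 0.047037
The unnormalized weights sum to 0.15539.
P(raw-material variation | evidence) ≈ 0.01315 / 0.15539 ≈ 0.085
P(supplier lot change | evidence) ≈ 0.0007722 / 0.15539 ≈ 0.005
P(mold flash | evidence) ≈ 0.094427 / 0.15539 ≈ 0.608
P(operator setup error | evidence) ≈ 0.047037 / 0.15539 ≈ 0.303
The largest is 0.608, so mold flash is most probable.

mold flash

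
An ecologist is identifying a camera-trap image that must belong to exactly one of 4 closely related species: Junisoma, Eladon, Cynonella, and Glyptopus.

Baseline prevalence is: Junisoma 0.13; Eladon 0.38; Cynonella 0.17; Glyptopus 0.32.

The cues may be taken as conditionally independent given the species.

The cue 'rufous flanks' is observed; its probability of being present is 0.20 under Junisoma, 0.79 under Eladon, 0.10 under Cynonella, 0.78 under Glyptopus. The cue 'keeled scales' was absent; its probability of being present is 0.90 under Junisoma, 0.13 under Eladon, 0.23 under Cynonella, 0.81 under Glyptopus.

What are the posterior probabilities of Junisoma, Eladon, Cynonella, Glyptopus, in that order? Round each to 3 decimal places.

Multiply each prior by the joint likelihood of the cue pattern (using 1 − P(present | H) for each absent cue):
  Junisoma: 0.13 × 0.20 × (1 − 0.90) = 0.0026
  Eladon: 0.38 × 0.79 × (1 − 0.13) = 0.26117
  Cynonella: 0.17 × 0.10 × (1 − 0.23) = 0.01309
  Glyptopus: 0.32 × 0.78 × (1 − 0.81) = 0.047424
Normalizing constant Z = 0.0026 + 0.26117 + 0.01309 + 0.047424 = 0.32429.
P(Junisoma | evidence) = 0.0026 / 0.32429 ≈ 0.008
P(Eladon | evidence) = 0.26117 / 0.32429 ≈ 0.805
P(Cynonella | evidence) = 0.01309 / 0.32429 ≈ 0.040
P(Glyptopus | evidence) = 0.047424 / 0.32429 ≈ 0.146

0.008, 0.805, 0.040, 0.146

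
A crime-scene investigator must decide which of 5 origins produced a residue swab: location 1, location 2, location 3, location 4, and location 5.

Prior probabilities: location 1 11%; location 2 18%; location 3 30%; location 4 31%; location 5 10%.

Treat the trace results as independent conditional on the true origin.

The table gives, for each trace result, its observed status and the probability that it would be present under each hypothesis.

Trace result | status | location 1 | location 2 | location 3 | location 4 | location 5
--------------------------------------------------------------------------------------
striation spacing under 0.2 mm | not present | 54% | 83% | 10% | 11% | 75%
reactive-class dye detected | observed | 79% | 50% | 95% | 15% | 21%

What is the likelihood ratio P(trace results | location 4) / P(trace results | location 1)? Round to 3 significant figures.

Joint likelihood of the trace result pattern under each hypothesis (using 1 − P(present | H) for each absent trace result):
  location 4: (1 − 0.11) × 0.15 = 0.1335
  location 1: (1 − 0.54) × 0.79 = 0.3634
Bayes factor = 0.1335 / 0.3634 ≈ 0.367

0.367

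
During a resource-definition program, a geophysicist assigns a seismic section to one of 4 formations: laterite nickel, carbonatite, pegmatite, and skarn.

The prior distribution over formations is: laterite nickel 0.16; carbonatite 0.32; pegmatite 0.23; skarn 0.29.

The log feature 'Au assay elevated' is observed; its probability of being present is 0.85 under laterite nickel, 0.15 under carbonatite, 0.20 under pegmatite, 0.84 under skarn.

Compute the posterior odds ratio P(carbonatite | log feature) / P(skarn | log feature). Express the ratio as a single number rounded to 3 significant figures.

0.197

Unnormalized posterior weight (prior times the log feature likelihood) for each of the two hypotheses:
  carbonatite: 0.32 × 0.15 = 0.048
  skarn: 0.29 × 0.84 = 0.2436
Odds(carbonatite : skarn) = 0.048 / 0.2436 ≈ 0.197.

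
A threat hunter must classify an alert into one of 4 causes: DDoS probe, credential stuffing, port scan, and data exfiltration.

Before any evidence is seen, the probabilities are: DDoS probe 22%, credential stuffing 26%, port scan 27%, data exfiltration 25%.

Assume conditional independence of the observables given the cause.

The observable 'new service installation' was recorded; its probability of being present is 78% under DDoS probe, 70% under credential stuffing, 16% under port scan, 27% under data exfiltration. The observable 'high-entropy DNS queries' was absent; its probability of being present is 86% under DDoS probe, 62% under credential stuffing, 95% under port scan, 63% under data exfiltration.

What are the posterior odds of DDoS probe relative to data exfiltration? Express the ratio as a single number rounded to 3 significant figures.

0.962

Posterior odds equal prior odds times the likelihood ratio; only the two competing hypotheses matter (using 1 − P(present | H) for each absent observable).
  DDoS probe: 0.22 × 0.78 × (1 − 0.86) = 0.024024
  data exfiltration: 0.25 × 0.27 × (1 − 0.63) = 0.024975
Odds(DDoS probe : data exfiltration) = 0.024024 / 0.024975 ≈ 0.962.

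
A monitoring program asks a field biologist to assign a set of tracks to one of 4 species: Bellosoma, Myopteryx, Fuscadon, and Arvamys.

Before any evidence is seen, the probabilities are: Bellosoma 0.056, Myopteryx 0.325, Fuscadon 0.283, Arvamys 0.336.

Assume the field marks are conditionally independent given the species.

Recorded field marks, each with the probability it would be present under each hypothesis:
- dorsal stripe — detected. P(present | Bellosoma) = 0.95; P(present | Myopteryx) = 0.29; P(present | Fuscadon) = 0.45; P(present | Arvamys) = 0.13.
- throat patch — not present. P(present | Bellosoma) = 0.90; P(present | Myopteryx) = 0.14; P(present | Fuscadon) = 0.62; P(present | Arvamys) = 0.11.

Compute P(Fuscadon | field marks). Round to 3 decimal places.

0.279

For each hypothesis, the unnormalized posterior weight is prior × product of the field mark likelihoods (using 1 − P(present | H) for each absent field mark):
  Bellosoma: 0.056 × 0.95 × (1 − 0.90) = 0.00532
  Myopteryx: 0.325 × 0.29 × (1 − 0.14) = 0.081055
  Fuscadon: 0.283 × 0.45 × (1 − 0.62) = 0.048393
  Arvamys: 0.336 × 0.13 × (1 − 0.11) = 0.038875
Normalizing constant Z = 0.00532 + 0.081055 + 0.048393 + 0.038875 = 0.17364.
P(Fuscadon | evidence) = 0.048393 / 0.17364 ≈ 0.279.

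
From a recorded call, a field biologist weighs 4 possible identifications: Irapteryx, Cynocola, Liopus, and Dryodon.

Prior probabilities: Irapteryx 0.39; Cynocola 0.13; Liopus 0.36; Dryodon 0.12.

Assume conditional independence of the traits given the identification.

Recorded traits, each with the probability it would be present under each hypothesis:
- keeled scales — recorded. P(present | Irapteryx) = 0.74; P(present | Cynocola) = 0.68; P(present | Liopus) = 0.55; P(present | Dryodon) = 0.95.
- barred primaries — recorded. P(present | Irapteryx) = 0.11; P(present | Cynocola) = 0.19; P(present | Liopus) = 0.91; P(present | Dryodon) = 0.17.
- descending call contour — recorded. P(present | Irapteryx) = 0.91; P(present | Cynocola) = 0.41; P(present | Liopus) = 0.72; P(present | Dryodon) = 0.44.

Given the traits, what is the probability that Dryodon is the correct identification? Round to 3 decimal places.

0.049

For each hypothesis, the unnormalized posterior weight is prior × product of the trait likelihoods:
  Irapteryx: 0.39 × 0.74 × 0.11 × 0.91 = 0.028889
  Cynocola: 0.13 × 0.68 × 0.19 × 0.41 = 0.0068864
  Liopus: 0.36 × 0.55 × 0.91 × 0.72 = 0.12973
  Dryodon: 0.12 × 0.95 × 0.17 × 0.44 = 0.0085272
The unnormalized weights sum to 0.17403.
P(Dryodon | evidence) = 0.0085272 / 0.17403 ≈ 0.049.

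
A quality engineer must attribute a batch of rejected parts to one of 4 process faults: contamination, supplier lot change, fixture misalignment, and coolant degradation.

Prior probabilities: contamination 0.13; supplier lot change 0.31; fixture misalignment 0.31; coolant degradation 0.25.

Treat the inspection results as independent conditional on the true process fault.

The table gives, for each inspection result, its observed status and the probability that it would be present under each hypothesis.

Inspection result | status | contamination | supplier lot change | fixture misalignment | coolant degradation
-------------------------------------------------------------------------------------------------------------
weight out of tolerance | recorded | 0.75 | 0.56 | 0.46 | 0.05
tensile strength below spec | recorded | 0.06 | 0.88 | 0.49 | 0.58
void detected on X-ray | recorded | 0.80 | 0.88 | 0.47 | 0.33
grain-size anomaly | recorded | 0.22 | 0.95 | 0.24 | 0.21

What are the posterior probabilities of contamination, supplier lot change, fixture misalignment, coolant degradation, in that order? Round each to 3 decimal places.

By Bayes' rule with conditional independence, the unnormalized weight for each hypothesis is prior × ∏ likelihoods:
  contamination: 0.13 × 0.75 × 0.06 × 0.80 × 0.22 = 0.0010296
  supplier lot change: 0.31 × 0.56 × 0.88 × 0.88 × 0.95 = 0.12771
  fixture misalignment: 0.31 × 0.46 × 0.49 × 0.47 × 0.24 = 0.0078818
  coolant degradation: 0.25 × 0.05 × 0.58 × 0.33 × 0.21 = 0.00050243
Normalizing constant Z = 0.0010296 + 0.12771 + 0.0078818 + 0.00050243 = 0.13713.
P(contamination | evidence) = 0.0010296 / 0.13713 ≈ 0.008
P(supplier lot change | evidence) = 0.12771 / 0.13713 ≈ 0.931
P(fixture misalignment | evidence) = 0.0078818 / 0.13713 ≈ 0.057
P(coolant degradation | evidence) = 0.00050243 / 0.13713 ≈ 0.004

0.008, 0.931, 0.057, 0.004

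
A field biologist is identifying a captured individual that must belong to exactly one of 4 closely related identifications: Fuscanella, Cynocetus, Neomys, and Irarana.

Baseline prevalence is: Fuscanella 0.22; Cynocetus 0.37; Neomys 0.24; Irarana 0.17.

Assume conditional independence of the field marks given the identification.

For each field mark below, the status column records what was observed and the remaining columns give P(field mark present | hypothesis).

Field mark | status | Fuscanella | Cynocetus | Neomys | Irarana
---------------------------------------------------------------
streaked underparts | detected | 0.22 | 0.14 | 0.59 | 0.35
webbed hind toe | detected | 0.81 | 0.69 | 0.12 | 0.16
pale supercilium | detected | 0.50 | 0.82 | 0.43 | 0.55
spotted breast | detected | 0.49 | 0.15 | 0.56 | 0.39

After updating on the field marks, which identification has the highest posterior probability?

Fuscanella

Multiply each prior by the joint likelihood of the field mark pattern:
  Fuscanella: 0.22 × 0.22 × 0.81 × 0.50 × 0.49 = 0.009605
  Cynocetus: 0.37 × 0.14 × 0.69 × 0.82 × 0.15 = 0.0043963
  Neomys: 0.24 × 0.59 × 0.12 × 0.43 × 0.56 = 0.0040917
  Irarana: 0.17 × 0.35 × 0.16 × 0.55 × 0.39 = 0.002042
Normalizing constant Z = 0.009605 + 0.0043963 + 0.0040917 + 0.002042 = 0.020135.
P(Fuscanella | evidence) ≈ 0.009605 / 0.020135 ≈ 0.477
P(Cynocetus | evidence) ≈ 0.0043963 / 0.020135 ≈ 0.218
P(Neomys | evidence) ≈ 0.0040917 / 0.020135 ≈ 0.203
P(Irarana | evidence) ≈ 0.002042 / 0.020135 ≈ 0.101
The largest is 0.477, so Fuscanella is most probable.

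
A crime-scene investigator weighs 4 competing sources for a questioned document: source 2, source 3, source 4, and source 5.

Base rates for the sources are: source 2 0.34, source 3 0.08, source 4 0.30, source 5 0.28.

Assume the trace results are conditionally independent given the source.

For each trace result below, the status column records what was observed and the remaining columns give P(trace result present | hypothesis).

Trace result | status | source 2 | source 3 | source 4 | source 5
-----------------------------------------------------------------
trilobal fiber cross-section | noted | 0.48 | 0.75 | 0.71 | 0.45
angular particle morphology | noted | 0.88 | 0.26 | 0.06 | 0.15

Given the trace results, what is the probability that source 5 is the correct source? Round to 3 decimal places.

0.099

For each hypothesis, the unnormalized posterior weight is prior × product of the trace result likelihoods:
  source 2: 0.34 × 0.48 × 0.88 = 0.14362
  source 3: 0.08 × 0.75 × 0.26 = 0.0156
  source 4: 0.30 × 0.71 × 0.06 = 0.01278
  source 5: 0.28 × 0.45 × 0.15 = 0.0189
Marginal likelihood of the evidence = 0.1909.
P(source 5 | evidence) = 0.0189 / 0.1909 ≈ 0.099.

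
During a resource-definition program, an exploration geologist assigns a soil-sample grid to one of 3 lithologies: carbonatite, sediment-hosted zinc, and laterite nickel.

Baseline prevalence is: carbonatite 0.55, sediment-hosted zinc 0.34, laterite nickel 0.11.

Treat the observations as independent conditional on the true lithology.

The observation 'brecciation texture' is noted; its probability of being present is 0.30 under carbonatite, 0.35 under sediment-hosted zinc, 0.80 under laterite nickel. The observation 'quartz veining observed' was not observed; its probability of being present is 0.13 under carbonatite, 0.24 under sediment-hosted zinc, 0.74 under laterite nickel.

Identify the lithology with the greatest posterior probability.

carbonatite

Multiply each prior by the joint likelihood of the evidence pattern (using 1 − P(present | H) for each absent observation):
  carbonatite: 0.55 × 0.30 × (1 − 0.13) = 0.14355
  sediment-hosted zinc: 0.34 × 0.35 × (1 − 0.24) = 0.09044
  laterite nickel: 0.11 × 0.80 × (1 − 0.74) = 0.02288
The unnormalized weights sum to 0.25687.
P(carbonatite | evidence) ≈ 0.14355 / 0.25687 ≈ 0.559
P(sediment-hosted zinc | evidence) ≈ 0.09044 / 0.25687 ≈ 0.352
P(laterite nickel | evidence) ≈ 0.02288 / 0.25687 ≈ 0.089
The largest is 0.559, so carbonatite is most probable.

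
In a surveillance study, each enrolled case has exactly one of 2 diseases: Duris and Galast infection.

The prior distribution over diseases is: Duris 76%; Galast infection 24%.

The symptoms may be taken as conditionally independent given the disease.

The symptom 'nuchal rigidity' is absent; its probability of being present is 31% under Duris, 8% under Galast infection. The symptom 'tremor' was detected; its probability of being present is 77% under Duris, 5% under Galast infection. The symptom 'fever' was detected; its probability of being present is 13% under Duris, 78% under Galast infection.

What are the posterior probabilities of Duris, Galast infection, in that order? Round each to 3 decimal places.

By Bayes' rule with conditional independence, the unnormalized weight for each hypothesis is prior × ∏ likelihoods (using 1 − P(present | H) for each absent symptom):
  Duris: 0.76 × (1 − 0.31) × 0.77 × 0.13 = 0.052492
  Galast infection: 0.24 × (1 − 0.08) × 0.05 × 0.78 = 0.0086112
The unnormalized weights sum to 0.061104.
P(Duris | evidence) = 0.052492 / 0.061104 ≈ 0.859
P(Galast infection | evidence) = 0.0086112 / 0.061104 ≈ 0.141

0.859, 0.141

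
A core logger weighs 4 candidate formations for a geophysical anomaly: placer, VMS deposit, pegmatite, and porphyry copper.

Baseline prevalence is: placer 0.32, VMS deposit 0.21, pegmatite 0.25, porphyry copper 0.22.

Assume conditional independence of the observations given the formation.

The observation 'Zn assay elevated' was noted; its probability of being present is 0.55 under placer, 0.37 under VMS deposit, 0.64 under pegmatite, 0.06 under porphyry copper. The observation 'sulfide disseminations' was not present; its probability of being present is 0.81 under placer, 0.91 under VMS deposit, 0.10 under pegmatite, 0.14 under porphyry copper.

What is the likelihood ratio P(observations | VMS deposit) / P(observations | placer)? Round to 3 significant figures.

0.319

Take the product of per-observation likelihoods under each hypothesis (using 1 − P(present | H) for each absent observation), then divide.
  VMS deposit: 0.37 × (1 − 0.91) = 0.0333
  placer: 0.55 × (1 − 0.81) = 0.1045
Bayes factor = 0.0333 / 0.1045 ≈ 0.319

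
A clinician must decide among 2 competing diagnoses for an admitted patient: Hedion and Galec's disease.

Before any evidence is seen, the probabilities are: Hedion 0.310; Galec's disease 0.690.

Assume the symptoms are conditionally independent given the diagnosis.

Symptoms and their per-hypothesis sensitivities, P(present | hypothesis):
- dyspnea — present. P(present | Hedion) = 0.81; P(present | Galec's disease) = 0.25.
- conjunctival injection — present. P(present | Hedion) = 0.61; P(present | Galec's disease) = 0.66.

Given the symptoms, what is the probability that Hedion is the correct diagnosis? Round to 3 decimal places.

0.574

For each hypothesis, the unnormalized posterior weight is prior × product of the symptom likelihoods:
  Hedion: 0.310 × 0.81 × 0.61 = 0.15317
  Galec's disease: 0.690 × 0.25 × 0.66 = 0.11385
Marginal likelihood of the evidence = 0.26702.
P(Hedion | evidence) = 0.15317 / 0.26702 ≈ 0.574.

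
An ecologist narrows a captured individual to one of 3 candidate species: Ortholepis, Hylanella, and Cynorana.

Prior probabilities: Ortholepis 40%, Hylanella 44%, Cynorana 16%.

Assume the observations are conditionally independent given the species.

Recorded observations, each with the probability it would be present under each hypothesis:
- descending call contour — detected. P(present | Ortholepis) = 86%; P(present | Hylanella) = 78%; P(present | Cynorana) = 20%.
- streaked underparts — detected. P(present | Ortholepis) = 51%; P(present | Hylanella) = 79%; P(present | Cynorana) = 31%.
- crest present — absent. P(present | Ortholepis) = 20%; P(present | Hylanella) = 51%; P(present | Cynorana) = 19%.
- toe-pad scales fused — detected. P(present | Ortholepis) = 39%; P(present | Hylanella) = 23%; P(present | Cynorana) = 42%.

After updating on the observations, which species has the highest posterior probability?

By Bayes' rule with conditional independence, the unnormalized weight for each hypothesis is prior × ∏ likelihoods (using 1 − P(present | H) for each absent observation):
  Ortholepis: 0.40 × 0.86 × 0.51 × (1 − 0.20) × 0.39 = 0.054737
  Hylanella: 0.44 × 0.78 × 0.79 × (1 − 0.51) × 0.23 = 0.030556
  Cynorana: 0.16 × 0.20 × 0.31 × (1 − 0.19) × 0.42 = 0.0033748
Marginal likelihood of the evidence = 0.088668.
P(Ortholepis | evidence) ≈ 0.054737 / 0.088668 ≈ 0.617
P(Hylanella | evidence) ≈ 0.030556 / 0.088668 ≈ 0.345
P(Cynorana | evidence) ≈ 0.0033748 / 0.088668 ≈ 0.038
The largest is 0.617, so Ortholepis is most probable.

Ortholepis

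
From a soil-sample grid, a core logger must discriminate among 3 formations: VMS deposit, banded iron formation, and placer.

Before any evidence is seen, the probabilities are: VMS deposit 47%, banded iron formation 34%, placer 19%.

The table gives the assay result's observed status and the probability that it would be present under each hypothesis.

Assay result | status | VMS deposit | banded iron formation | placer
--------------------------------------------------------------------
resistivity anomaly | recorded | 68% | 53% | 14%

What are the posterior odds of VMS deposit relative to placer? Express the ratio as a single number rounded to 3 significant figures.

Posterior odds equal prior odds times the likelihood ratio; only the two competing hypotheses matter.
  VMS deposit: 0.47 × 0.68 = 0.3196
  placer: 0.19 × 0.14 = 0.0266
Posterior odds = 0.3196 / 0.0266 ≈ 12.0.

12.0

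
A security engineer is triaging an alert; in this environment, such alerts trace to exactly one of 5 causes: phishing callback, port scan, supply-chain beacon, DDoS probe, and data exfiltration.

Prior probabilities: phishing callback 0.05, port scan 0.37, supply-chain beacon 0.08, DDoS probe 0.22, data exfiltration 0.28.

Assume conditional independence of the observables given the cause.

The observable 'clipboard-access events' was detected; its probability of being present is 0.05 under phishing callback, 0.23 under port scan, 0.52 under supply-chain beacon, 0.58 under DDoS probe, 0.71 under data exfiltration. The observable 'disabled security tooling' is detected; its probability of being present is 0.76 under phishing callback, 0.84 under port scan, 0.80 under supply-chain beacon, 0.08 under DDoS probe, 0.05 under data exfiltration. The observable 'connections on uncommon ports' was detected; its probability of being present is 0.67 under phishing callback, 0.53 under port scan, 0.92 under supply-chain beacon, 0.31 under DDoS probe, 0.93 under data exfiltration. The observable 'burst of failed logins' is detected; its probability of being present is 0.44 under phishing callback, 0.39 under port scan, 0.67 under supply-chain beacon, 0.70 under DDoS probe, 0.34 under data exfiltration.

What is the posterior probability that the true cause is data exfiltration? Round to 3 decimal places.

0.076

For each hypothesis, the unnormalized posterior weight is prior × product of the observable likelihoods:
  phishing callback: 0.05 × 0.05 × 0.76 × 0.67 × 0.44 = 0.00056012
  port scan: 0.37 × 0.23 × 0.84 × 0.53 × 0.39 = 0.014776
  supply-chain beacon: 0.08 × 0.52 × 0.80 × 0.92 × 0.67 = 0.020514
  DDoS probe: 0.22 × 0.58 × 0.08 × 0.31 × 0.70 = 0.0022151
  data exfiltration: 0.28 × 0.71 × 0.05 × 0.93 × 0.34 = 0.003143
Normalizing constant Z = 0.00056012 + 0.014776 + 0.020514 + 0.0022151 + 0.003143 = 0.041208.
P(data exfiltration | evidence) = 0.003143 / 0.041208 ≈ 0.076.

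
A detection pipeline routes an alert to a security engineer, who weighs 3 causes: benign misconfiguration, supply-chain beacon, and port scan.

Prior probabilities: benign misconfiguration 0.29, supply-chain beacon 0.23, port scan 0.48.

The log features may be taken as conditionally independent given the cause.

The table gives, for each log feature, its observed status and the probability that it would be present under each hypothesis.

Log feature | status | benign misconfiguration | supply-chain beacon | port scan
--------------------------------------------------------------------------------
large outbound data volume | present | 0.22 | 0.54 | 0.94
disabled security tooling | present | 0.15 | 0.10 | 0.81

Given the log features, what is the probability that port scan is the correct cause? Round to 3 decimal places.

By Bayes' rule with conditional independence, the unnormalized weight for each hypothesis is prior × ∏ likelihoods:
  benign misconfiguration: 0.29 × 0.22 × 0.15 = 0.00957
  supply-chain beacon: 0.23 × 0.54 × 0.10 = 0.01242
  port scan: 0.48 × 0.94 × 0.81 = 0.36547
Normalizing constant Z = 0.00957 + 0.01242 + 0.36547 = 0.38746.
P(port scan | evidence) = 0.36547 / 0.38746 ≈ 0.943.

0.943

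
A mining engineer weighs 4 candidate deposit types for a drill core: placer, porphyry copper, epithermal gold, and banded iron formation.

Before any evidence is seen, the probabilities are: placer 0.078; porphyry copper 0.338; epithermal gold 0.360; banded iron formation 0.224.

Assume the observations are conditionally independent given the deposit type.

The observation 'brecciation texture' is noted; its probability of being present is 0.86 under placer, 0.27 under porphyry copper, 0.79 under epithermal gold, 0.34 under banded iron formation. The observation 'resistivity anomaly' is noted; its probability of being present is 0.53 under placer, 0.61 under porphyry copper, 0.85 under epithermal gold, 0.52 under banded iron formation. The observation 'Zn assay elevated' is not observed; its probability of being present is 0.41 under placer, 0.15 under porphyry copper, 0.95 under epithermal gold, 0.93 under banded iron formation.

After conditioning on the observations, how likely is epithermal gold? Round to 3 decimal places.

Multiply each prior by the joint likelihood of the evidence pattern (using 1 − P(present | H) for each absent observation):
  placer: 0.078 × 0.86 × 0.53 × (1 − 0.41) = 0.020976
  porphyry copper: 0.338 × 0.27 × 0.61 × (1 − 0.15) = 0.047318
  epithermal gold: 0.360 × 0.79 × 0.85 × (1 − 0.95) = 0.012087
  banded iron formation: 0.224 × 0.34 × 0.52 × (1 − 0.93) = 0.0027722
Normalizing constant Z = 0.020976 + 0.047318 + 0.012087 + 0.0027722 = 0.083153.
P(epithermal gold | evidence) = 0.012087 / 0.083153 ≈ 0.145.

0.145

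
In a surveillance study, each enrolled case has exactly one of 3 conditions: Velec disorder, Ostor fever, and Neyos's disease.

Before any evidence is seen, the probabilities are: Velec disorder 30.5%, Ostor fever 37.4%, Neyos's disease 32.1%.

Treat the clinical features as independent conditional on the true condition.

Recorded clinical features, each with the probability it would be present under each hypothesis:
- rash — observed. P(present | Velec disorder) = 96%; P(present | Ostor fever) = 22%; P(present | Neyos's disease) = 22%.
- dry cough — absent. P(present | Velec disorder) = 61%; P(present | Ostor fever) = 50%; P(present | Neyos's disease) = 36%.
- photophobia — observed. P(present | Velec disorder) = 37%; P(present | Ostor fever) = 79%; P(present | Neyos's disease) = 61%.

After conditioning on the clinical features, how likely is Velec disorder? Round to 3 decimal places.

Multiply each prior by the joint likelihood of the clinical feature pattern (using 1 − P(present | H) for each absent clinical feature):
  Velec disorder: 0.305 × 0.96 × (1 − 0.61) × 0.37 = 0.042251
  Ostor fever: 0.374 × 0.22 × (1 − 0.50) × 0.79 = 0.032501
  Neyos's disease: 0.321 × 0.22 × (1 − 0.36) × 0.61 = 0.02757
The unnormalized weights sum to 0.10232.
P(Velec disorder | evidence) = 0.042251 / 0.10232 ≈ 0.413.

0.413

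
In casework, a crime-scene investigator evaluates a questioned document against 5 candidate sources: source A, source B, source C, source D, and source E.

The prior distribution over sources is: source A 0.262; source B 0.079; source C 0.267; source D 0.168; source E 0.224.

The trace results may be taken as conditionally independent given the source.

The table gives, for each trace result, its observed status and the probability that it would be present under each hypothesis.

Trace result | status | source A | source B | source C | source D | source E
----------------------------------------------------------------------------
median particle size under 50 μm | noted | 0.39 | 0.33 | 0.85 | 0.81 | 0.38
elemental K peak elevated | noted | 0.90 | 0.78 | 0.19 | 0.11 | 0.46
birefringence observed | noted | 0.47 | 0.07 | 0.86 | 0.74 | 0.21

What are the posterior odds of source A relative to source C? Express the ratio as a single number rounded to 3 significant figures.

Unnormalized posterior weight (prior times the trace result likelihoods) for each of the two hypotheses:
  source A: 0.262 × 0.39 × 0.90 × 0.47 = 0.043222
  source C: 0.267 × 0.85 × 0.19 × 0.86 = 0.037084
Posterior odds = 0.043222 / 0.037084 ≈ 1.17.

1.17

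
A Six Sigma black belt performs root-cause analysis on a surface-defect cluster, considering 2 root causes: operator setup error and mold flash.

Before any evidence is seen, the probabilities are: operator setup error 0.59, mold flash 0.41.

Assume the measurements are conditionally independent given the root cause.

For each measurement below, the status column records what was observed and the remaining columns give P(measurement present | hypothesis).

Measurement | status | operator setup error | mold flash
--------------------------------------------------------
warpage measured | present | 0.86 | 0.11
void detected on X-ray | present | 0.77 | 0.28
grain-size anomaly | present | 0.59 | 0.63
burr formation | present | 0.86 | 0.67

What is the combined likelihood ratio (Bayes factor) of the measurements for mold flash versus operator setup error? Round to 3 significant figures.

0.0387

Joint likelihood of the measurement pattern under each hypothesis:
  mold flash: 0.11 × 0.28 × 0.63 × 0.67 = 0.013001
  operator setup error: 0.86 × 0.77 × 0.59 × 0.86 = 0.336
Bayes factor = 0.013001 / 0.336 ≈ 0.0387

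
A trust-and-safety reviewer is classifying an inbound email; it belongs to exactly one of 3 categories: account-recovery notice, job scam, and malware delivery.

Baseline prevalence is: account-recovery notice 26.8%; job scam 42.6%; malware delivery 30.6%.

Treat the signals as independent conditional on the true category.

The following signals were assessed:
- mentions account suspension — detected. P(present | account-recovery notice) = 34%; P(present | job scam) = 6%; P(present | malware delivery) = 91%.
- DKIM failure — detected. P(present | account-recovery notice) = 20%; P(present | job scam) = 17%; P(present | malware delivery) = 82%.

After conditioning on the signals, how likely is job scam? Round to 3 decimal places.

For each hypothesis, the unnormalized posterior weight is prior × product of the signal likelihoods:
  account-recovery notice: 0.268 × 0.34 × 0.20 = 0.018224
  job scam: 0.426 × 0.06 × 0.17 = 0.0043452
  malware delivery: 0.306 × 0.91 × 0.82 = 0.22834
Marginal likelihood of the evidence = 0.25091.
P(job scam | evidence) = 0.0043452 / 0.25091 ≈ 0.017.

0.017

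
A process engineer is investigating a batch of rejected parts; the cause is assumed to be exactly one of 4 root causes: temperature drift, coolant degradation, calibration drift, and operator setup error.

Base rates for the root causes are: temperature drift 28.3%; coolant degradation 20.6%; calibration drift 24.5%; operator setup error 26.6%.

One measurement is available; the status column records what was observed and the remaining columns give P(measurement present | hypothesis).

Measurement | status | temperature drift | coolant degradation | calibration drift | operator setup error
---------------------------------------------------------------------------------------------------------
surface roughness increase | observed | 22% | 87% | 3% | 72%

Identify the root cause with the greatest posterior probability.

operator setup error

Multiply each prior by the likelihood of the measurement:
  temperature drift: 0.283 × 0.22 = 0.06226
  coolant degradation: 0.206 × 0.87 = 0.17922
  calibration drift: 0.245 × 0.03 = 0.00735
  operator setup error: 0.266 × 0.72 = 0.19152
The unnormalized weights sum to 0.44035.
P(temperature drift | evidence) ≈ 0.06226 / 0.44035 ≈ 0.141
P(coolant degradation | evidence) ≈ 0.17922 / 0.44035 ≈ 0.407
P(calibration drift | evidence) ≈ 0.00735 / 0.44035 ≈ 0.017
P(operator setup error | evidence) ≈ 0.19152 / 0.44035 ≈ 0.435
The largest is 0.435, so operator setup error is most probable.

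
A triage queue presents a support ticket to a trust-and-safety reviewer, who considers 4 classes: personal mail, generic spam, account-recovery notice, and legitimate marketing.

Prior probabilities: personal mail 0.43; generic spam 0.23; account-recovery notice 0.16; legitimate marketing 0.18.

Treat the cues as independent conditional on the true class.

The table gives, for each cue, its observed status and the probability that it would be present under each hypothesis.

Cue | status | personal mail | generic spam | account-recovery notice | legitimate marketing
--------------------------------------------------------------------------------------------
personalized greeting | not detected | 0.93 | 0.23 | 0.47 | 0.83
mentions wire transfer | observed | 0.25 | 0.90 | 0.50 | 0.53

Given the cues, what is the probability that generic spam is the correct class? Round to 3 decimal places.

Multiply each prior by the joint likelihood of the cue pattern (using 1 − P(present | H) for each absent cue):
  personal mail: 0.43 × (1 − 0.93) × 0.25 = 0.007525
  generic spam: 0.23 × (1 − 0.23) × 0.90 = 0.15939
  account-recovery notice: 0.16 × (1 − 0.47) × 0.50 = 0.0424
  legitimate marketing: 0.18 × (1 − 0.83) × 0.53 = 0.016218
Marginal likelihood of the evidence = 0.22553.
P(generic spam | evidence) = 0.15939 / 0.22553 ≈ 0.707.

0.707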